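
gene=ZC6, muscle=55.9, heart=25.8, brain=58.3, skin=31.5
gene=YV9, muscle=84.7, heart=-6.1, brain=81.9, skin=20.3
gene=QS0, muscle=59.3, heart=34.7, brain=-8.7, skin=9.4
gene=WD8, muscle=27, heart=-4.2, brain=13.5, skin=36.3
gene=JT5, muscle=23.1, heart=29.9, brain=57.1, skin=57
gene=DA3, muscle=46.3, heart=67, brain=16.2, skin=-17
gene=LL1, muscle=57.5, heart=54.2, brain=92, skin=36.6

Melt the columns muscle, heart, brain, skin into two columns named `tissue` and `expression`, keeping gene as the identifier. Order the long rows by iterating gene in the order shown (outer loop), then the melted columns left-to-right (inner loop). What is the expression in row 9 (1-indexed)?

59.3

28 rows total (7 × 4). Row 9: index ⌊(9-1)/4⌋ = 2 into gene → QS0; (9-1) mod 4 = 0 into the melted columns → muscle.
So row 9 is (QS0, muscle, 59.3); expression = 59.3.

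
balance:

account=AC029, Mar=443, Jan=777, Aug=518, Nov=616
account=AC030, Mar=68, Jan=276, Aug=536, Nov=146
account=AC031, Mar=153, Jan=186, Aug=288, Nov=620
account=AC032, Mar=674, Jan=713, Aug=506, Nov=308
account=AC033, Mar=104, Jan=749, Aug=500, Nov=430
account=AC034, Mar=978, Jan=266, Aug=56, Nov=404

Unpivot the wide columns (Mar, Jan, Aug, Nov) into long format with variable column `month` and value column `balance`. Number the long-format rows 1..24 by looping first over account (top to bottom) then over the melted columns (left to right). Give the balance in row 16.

24 rows total (6 × 4). Row 16: index ⌊(16-1)/4⌋ = 3 into account → AC032; (16-1) mod 4 = 3 into the melted columns → Nov.
So row 16 is (AC032, Nov, 308); balance = 308.

308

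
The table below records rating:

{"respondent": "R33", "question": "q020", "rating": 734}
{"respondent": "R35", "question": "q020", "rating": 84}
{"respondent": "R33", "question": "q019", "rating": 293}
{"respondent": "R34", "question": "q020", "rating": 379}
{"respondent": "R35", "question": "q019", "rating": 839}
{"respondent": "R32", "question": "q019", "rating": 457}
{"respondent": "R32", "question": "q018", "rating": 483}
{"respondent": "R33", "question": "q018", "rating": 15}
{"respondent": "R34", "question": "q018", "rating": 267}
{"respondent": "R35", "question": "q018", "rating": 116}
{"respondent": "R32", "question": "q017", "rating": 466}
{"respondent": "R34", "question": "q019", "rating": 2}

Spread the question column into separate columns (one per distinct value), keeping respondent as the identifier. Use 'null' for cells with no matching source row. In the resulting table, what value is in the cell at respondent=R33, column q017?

No long-format row has respondent=R33 and question=q017, so the cell is null.

null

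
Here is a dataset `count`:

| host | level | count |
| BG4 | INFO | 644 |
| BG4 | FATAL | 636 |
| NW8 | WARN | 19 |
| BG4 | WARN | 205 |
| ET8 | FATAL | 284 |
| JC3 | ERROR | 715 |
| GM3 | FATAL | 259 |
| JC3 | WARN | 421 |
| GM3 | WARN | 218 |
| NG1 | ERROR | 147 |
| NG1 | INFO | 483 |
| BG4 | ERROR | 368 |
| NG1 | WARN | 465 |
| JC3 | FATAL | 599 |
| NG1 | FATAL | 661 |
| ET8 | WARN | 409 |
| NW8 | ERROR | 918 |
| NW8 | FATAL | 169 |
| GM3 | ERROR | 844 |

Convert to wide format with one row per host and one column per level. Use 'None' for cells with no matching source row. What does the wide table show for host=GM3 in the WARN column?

218

The long row with host=GM3, level=WARN has count=218.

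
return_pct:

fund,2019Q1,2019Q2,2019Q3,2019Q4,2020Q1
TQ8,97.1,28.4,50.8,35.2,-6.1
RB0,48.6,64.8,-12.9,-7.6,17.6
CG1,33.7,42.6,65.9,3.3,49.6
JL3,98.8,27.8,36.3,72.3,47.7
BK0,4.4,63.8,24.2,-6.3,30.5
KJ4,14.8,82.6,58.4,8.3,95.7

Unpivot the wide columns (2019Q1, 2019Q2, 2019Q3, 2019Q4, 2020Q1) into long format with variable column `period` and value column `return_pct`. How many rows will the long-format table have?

6 fund values × 5 melted columns = 30 rows.

30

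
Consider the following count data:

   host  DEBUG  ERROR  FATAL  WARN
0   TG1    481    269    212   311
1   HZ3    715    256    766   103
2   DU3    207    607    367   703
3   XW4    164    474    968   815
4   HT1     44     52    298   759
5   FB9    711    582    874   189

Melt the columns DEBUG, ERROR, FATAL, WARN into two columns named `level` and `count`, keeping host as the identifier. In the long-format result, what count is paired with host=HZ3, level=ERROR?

Unpivoting turns each (host, wide-column) pair into one long row.
The wide cell at row HZ3, column ERROR holds 256, so the long row (HZ3, ERROR) has count=256.

256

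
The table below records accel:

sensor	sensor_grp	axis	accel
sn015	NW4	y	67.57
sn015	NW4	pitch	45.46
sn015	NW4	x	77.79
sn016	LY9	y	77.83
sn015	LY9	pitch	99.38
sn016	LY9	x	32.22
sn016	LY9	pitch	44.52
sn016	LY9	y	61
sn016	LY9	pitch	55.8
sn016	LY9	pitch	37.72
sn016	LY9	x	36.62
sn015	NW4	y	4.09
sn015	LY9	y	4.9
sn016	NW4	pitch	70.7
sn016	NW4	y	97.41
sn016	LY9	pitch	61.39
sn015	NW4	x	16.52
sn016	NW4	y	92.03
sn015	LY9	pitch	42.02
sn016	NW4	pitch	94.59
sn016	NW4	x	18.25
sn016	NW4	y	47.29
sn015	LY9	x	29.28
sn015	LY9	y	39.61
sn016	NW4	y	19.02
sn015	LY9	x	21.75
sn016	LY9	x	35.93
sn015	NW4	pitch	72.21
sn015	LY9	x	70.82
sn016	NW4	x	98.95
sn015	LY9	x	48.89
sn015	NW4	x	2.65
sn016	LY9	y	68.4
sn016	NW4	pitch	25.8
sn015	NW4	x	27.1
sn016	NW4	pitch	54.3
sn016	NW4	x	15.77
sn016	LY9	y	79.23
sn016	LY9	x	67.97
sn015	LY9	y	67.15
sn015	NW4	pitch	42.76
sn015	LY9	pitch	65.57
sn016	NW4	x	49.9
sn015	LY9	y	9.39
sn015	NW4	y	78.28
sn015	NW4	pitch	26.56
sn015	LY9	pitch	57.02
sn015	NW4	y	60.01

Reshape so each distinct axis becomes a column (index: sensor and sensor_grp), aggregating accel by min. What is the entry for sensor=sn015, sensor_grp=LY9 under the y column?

4.9

Rows with sensor=sn015, sensor_grp=LY9 and axis=y: accel values are 4.9, 39.61, 67.15, 9.39.
min(4.9, 39.61, 67.15, 9.39) = 4.9.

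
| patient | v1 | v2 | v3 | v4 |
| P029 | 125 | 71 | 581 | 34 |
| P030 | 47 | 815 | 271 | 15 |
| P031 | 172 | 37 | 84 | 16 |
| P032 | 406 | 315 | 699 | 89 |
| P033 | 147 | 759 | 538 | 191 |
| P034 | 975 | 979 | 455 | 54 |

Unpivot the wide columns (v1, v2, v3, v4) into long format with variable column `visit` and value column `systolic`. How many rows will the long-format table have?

24

6 patient values × 4 melted columns = 24 rows.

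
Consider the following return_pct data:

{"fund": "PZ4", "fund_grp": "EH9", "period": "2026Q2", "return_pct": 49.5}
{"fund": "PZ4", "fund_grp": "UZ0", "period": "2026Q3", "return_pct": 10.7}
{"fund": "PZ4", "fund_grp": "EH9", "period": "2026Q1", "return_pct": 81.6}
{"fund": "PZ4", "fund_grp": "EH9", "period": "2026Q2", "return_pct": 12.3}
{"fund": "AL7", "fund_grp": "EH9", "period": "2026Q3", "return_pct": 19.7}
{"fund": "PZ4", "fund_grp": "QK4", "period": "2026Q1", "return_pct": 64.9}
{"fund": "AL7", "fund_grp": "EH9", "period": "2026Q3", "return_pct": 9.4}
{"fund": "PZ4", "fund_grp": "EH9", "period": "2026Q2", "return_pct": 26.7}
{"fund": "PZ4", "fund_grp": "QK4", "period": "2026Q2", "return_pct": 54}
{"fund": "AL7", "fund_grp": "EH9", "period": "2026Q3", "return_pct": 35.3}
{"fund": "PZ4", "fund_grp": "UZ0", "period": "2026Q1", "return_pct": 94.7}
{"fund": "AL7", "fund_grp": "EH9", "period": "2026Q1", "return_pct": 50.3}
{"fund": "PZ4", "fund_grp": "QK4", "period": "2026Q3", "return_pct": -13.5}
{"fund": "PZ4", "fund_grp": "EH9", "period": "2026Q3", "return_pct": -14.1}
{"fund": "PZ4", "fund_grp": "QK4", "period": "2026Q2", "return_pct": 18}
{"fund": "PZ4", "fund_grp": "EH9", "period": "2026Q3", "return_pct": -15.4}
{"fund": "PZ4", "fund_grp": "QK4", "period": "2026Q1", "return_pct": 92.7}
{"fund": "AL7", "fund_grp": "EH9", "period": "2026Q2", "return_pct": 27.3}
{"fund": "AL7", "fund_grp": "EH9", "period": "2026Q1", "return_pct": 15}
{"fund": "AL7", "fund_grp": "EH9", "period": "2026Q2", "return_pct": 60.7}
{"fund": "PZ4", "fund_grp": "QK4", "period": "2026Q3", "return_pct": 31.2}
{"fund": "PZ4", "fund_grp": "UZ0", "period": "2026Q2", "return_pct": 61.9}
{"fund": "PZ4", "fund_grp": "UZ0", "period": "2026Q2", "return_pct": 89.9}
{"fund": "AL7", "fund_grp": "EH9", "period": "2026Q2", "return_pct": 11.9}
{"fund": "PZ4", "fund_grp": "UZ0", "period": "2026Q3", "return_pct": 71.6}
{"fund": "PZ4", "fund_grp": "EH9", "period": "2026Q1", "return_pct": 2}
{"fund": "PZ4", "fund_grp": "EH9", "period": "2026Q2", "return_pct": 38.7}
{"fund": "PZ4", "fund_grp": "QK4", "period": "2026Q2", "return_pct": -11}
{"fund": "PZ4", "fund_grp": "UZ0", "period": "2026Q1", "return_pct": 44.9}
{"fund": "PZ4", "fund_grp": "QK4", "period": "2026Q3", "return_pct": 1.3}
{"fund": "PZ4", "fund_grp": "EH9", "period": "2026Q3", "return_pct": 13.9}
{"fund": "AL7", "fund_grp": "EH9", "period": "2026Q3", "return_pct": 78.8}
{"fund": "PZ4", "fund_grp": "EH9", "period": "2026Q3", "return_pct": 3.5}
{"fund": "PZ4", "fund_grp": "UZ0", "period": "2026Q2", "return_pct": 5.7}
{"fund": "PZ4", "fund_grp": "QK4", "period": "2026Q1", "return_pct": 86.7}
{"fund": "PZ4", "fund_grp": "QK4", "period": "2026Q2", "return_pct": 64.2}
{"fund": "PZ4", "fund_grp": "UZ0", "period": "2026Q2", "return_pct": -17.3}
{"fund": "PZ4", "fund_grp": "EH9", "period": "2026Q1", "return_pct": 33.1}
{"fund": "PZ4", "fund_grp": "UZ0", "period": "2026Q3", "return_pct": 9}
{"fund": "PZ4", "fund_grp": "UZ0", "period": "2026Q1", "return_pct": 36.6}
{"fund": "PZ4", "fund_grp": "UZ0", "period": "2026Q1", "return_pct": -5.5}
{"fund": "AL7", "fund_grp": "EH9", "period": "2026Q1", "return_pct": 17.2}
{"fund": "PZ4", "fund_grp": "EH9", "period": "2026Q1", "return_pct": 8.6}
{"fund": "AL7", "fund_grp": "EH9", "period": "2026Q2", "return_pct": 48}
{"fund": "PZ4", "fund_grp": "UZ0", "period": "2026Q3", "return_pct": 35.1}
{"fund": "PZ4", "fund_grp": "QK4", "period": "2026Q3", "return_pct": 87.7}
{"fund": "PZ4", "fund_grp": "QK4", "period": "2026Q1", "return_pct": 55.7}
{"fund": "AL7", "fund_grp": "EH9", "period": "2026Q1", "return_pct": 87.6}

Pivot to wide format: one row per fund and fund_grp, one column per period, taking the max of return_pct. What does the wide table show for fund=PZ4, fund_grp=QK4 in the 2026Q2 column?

64.2

Rows with fund=PZ4, fund_grp=QK4 and period=2026Q2: return_pct values are 54, 18, -11, 64.2.
max(54, 18, -11, 64.2) = 64.2.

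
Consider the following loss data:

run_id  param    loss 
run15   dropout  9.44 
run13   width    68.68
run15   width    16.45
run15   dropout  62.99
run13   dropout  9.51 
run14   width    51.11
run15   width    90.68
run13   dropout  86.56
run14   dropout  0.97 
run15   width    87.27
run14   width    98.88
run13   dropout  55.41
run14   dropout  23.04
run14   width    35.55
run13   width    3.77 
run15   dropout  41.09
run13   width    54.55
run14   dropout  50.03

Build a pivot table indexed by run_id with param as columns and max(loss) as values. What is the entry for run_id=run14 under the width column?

98.88

Rows with run_id=run14 and param=width: loss values are 51.11, 98.88, 35.55.
max(51.11, 98.88, 35.55) = 98.88.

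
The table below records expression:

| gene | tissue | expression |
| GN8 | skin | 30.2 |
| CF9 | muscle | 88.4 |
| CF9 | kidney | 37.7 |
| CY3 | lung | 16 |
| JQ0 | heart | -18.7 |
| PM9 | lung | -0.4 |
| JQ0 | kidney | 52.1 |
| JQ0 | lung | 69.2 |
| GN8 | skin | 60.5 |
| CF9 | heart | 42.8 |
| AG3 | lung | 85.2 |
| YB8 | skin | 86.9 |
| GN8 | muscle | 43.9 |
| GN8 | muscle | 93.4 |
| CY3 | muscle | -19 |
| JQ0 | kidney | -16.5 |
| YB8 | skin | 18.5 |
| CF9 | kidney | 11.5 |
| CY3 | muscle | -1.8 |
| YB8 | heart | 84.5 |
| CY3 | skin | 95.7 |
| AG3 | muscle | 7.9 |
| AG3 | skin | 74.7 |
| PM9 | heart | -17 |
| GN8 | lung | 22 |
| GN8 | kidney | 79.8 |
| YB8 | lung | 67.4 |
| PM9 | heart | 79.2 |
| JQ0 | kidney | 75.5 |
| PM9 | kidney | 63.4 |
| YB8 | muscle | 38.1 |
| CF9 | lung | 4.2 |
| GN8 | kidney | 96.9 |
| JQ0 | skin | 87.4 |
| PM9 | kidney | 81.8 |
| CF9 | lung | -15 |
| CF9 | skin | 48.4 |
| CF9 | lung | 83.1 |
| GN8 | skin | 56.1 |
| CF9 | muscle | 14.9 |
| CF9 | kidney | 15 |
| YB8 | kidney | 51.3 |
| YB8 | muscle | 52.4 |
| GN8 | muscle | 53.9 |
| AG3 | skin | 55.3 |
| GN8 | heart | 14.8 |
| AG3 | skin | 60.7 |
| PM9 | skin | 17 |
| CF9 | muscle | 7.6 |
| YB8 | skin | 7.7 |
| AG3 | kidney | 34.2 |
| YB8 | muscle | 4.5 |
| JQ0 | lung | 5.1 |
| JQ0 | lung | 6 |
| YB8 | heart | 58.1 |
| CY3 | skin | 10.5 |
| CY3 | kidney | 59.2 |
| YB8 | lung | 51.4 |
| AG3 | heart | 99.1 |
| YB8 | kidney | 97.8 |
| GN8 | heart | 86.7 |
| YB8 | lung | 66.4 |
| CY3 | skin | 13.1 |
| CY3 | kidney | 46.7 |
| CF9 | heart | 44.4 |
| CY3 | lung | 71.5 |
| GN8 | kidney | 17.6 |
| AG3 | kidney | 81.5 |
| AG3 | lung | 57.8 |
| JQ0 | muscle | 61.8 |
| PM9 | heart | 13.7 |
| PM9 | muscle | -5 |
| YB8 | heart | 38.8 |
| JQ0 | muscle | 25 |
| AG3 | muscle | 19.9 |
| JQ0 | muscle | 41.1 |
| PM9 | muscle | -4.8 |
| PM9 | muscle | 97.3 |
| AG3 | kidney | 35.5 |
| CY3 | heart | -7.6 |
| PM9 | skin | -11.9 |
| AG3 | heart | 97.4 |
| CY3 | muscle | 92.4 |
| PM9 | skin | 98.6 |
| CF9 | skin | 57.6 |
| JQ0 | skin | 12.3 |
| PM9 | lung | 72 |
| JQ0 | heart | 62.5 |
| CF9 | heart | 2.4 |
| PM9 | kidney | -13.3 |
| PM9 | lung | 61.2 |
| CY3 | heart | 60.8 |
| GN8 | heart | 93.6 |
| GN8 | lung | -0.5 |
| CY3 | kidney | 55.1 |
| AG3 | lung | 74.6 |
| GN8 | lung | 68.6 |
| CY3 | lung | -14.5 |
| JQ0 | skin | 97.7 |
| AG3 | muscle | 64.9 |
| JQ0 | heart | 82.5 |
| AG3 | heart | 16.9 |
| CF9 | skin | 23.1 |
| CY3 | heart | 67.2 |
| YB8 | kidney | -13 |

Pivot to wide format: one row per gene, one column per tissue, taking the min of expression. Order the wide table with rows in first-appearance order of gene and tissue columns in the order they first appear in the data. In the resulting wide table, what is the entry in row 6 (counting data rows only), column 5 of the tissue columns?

16.9

With rows in first-appearance order of gene, row 6 is gene=AG3. tissue columns in first-appearance order: skin, muscle, kidney, lung, heart; column 5 is heart.
Long rows with gene=AG3, tissue=heart: min(99.1, 97.4, 16.9) = 16.9.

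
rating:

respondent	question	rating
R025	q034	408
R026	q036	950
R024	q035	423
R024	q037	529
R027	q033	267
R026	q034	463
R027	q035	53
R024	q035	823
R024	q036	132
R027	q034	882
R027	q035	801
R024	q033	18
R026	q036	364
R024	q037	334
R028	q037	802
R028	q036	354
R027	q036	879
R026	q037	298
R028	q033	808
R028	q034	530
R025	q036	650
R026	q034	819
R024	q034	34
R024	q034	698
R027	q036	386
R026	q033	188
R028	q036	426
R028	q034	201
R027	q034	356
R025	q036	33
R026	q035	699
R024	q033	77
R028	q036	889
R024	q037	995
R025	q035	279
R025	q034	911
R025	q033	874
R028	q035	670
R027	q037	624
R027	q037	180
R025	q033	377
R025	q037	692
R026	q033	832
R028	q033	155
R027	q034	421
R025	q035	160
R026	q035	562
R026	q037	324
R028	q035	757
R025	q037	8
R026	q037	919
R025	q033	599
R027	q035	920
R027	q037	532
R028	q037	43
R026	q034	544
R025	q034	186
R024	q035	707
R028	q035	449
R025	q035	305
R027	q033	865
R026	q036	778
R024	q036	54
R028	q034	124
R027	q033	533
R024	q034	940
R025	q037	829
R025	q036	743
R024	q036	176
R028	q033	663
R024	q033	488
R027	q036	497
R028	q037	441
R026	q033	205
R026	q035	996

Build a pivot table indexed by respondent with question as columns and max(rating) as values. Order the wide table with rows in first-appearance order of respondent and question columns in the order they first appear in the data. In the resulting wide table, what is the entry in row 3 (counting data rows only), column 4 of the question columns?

995

With rows in first-appearance order of respondent, row 3 is respondent=R024. question columns in first-appearance order: q034, q036, q035, q037, q033; column 4 is q037.
Long rows with respondent=R024, question=q037: max(529, 334, 995) = 995.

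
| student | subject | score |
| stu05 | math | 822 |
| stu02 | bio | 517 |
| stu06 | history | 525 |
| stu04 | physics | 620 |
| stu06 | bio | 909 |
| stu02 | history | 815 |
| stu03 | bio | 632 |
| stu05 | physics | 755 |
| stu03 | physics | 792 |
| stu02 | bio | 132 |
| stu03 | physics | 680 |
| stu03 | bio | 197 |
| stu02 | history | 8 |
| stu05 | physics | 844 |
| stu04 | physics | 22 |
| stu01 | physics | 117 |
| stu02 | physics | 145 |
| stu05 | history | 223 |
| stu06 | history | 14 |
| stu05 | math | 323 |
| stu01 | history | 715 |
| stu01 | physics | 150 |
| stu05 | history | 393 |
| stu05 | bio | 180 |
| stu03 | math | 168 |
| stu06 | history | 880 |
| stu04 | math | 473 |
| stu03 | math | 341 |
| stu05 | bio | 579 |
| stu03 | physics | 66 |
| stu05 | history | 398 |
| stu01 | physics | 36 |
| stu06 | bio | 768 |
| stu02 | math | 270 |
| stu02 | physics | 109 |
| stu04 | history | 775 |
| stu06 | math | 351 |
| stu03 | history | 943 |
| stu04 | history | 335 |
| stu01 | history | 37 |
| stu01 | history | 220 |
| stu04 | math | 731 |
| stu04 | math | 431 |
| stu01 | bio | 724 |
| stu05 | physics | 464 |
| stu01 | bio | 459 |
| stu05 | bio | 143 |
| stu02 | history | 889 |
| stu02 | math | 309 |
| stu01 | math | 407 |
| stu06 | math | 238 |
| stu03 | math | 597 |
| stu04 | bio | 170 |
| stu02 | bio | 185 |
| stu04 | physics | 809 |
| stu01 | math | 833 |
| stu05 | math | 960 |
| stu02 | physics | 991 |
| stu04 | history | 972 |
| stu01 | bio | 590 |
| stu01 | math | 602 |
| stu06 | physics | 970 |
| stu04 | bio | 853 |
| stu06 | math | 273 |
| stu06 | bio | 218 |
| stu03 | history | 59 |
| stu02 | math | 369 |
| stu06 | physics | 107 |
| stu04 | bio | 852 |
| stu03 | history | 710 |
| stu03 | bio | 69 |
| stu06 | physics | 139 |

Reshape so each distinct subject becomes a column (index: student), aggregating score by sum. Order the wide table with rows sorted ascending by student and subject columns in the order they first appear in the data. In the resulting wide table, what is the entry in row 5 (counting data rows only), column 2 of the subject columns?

902

With rows sorted ascending by student, row 5 is student=stu05. subject columns in first-appearance order: math, bio, history, physics; column 2 is bio.
Long rows with student=stu05, subject=bio: 180 + 579 + 143 = 902.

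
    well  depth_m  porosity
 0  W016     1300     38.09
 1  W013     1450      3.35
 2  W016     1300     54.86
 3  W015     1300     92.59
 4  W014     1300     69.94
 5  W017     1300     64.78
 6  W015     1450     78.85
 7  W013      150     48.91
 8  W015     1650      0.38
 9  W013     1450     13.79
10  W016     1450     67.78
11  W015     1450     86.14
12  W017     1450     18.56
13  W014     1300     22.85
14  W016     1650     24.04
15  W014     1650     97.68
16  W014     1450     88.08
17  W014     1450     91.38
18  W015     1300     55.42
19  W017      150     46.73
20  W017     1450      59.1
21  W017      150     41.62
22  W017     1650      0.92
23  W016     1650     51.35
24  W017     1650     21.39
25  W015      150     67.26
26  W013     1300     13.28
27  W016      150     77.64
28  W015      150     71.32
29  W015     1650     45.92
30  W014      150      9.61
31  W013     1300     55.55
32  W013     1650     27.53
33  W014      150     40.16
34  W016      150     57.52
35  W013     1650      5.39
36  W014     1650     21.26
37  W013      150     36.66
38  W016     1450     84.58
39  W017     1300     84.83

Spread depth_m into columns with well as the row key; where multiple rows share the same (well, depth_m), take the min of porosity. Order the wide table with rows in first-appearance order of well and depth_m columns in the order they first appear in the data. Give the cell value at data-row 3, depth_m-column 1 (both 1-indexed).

55.42

With rows in first-appearance order of well, row 3 is well=W015. depth_m columns in first-appearance order: 1300, 1450, 150, 1650; column 1 is 1300.
Long rows with well=W015, depth_m=1300: min(92.59, 55.42) = 55.42.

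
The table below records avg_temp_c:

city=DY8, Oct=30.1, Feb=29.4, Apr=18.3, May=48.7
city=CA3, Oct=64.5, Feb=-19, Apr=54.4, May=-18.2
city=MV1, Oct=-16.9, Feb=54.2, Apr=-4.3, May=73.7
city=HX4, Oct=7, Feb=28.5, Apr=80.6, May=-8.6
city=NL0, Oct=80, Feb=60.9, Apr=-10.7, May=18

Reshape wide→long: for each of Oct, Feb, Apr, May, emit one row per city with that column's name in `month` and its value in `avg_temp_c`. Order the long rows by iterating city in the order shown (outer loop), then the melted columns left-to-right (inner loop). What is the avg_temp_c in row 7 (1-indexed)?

20 rows total (5 × 4). Row 7: index ⌊(7-1)/4⌋ = 1 into city → CA3; (7-1) mod 4 = 2 into the melted columns → Apr.
So row 7 is (CA3, Apr, 54.4); avg_temp_c = 54.4.

54.4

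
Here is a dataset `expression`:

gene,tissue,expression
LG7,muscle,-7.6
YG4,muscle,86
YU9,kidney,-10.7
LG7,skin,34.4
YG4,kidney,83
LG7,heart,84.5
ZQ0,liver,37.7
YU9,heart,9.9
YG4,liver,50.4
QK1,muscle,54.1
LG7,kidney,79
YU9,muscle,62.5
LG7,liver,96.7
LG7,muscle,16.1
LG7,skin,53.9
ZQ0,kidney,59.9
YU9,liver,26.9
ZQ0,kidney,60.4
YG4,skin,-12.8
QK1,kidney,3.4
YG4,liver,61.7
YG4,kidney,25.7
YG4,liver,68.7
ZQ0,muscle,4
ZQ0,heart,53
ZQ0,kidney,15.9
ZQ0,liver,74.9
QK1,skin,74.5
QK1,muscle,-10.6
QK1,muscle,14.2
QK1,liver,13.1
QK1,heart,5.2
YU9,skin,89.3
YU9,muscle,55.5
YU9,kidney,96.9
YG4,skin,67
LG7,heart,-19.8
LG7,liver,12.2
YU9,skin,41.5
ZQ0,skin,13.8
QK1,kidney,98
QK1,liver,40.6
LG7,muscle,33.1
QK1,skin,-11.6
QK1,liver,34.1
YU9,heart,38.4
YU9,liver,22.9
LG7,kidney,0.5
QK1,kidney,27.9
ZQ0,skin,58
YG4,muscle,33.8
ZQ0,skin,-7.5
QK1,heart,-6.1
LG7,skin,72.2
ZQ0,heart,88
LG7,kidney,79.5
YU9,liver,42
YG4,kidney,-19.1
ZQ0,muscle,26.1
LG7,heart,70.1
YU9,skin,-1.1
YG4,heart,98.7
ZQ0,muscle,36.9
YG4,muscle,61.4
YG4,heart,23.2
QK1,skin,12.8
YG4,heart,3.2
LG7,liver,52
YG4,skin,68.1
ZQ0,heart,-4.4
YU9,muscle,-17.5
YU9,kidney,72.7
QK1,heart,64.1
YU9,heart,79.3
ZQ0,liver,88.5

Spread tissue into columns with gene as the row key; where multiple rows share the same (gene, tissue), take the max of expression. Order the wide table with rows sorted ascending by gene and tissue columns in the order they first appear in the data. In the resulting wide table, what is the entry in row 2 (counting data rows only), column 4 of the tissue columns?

With rows sorted ascending by gene, row 2 is gene=QK1. tissue columns in first-appearance order: muscle, kidney, skin, heart, liver; column 4 is heart.
Long rows with gene=QK1, tissue=heart: max(5.2, -6.1, 64.1) = 64.1.

64.1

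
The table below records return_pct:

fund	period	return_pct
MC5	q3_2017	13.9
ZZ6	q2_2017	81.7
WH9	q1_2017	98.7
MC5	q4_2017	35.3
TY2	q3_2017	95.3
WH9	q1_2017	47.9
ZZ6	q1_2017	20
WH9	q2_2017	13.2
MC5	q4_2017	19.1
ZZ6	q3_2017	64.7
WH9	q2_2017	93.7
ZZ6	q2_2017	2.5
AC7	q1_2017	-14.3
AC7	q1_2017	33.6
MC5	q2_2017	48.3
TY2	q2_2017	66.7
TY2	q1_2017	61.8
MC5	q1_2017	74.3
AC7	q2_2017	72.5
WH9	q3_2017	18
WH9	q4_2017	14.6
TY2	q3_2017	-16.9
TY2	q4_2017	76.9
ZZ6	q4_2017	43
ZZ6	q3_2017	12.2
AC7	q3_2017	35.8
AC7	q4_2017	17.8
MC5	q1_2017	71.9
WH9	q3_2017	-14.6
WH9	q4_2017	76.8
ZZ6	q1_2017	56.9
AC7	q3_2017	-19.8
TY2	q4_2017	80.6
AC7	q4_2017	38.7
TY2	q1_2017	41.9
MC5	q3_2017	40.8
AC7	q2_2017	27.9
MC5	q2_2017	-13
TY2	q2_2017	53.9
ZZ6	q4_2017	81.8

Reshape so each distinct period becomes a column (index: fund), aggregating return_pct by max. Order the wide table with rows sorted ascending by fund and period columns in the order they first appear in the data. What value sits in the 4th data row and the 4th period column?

With rows sorted ascending by fund, row 4 is fund=WH9. period columns in first-appearance order: q3_2017, q2_2017, q1_2017, q4_2017; column 4 is q4_2017.
Long rows with fund=WH9, period=q4_2017: max(14.6, 76.8) = 76.8.

76.8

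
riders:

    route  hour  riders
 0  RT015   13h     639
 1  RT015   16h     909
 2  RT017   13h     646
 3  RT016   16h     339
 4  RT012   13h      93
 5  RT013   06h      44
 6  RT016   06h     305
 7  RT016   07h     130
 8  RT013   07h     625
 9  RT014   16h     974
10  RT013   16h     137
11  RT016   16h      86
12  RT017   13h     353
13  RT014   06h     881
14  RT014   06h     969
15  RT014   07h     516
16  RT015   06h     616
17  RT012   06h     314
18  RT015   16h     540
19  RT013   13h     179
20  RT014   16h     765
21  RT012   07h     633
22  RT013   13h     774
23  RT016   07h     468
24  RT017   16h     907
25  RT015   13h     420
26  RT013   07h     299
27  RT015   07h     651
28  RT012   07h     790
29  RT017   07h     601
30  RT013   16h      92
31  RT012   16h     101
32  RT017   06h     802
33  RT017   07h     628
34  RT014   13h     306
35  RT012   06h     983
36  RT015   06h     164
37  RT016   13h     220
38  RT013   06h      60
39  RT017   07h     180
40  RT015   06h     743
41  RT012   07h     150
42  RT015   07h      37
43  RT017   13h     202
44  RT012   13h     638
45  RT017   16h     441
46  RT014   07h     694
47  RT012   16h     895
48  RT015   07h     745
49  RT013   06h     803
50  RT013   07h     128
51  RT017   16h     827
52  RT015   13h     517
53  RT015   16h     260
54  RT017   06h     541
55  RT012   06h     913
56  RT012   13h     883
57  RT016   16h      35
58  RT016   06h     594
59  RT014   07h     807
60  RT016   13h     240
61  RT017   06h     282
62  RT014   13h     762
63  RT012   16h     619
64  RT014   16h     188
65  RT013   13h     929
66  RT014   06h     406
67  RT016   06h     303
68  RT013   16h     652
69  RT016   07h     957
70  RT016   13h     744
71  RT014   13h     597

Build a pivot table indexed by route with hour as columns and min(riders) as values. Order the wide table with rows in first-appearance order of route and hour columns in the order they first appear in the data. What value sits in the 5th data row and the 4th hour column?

With rows in first-appearance order of route, row 5 is route=RT013. hour columns in first-appearance order: 13h, 16h, 06h, 07h; column 4 is 07h.
Long rows with route=RT013, hour=07h: min(625, 299, 128) = 128.

128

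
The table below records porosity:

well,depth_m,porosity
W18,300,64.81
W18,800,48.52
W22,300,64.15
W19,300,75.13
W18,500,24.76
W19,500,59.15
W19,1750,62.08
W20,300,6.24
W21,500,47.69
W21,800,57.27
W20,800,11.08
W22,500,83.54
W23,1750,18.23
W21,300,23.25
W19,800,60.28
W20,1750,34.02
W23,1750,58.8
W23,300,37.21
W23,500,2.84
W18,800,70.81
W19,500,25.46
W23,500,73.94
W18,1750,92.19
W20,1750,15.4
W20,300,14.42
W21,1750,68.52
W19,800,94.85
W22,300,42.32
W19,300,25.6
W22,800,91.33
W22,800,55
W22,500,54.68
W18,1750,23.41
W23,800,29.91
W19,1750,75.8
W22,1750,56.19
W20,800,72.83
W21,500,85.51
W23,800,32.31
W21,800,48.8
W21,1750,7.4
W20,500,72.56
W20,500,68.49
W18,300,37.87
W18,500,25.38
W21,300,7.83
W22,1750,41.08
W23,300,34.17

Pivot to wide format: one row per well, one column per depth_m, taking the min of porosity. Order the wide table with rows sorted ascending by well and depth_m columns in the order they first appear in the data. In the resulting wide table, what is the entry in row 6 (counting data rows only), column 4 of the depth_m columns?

18.23

With rows sorted ascending by well, row 6 is well=W23. depth_m columns in first-appearance order: 300, 800, 500, 1750; column 4 is 1750.
Long rows with well=W23, depth_m=1750: min(18.23, 58.8) = 18.23.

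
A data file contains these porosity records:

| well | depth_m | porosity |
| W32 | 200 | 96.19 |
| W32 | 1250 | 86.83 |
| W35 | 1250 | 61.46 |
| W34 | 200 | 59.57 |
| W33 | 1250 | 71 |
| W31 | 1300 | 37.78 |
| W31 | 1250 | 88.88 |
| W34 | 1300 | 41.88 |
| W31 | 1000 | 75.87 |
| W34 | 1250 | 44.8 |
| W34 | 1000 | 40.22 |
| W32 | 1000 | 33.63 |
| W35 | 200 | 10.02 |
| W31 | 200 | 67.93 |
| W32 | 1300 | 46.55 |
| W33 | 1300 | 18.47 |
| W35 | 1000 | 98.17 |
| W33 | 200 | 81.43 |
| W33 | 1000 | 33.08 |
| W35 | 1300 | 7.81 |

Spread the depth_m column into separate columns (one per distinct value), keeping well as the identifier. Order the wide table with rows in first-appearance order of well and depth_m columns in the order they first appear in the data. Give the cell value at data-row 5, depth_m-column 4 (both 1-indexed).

With rows in first-appearance order of well, row 5 is well=W31. depth_m columns in first-appearance order: 200, 1250, 1300, 1000; column 4 is 1000.
Long rows with well=W31, depth_m=1000: porosity = 75.87.

75.87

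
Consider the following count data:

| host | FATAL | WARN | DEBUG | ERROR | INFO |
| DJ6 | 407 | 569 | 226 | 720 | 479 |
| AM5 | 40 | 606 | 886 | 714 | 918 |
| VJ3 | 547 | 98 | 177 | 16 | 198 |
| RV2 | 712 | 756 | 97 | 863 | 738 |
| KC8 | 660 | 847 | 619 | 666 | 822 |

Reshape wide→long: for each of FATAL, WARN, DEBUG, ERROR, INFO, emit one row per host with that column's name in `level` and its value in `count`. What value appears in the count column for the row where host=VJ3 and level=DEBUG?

177

Unpivoting turns each (host, wide-column) pair into one long row.
The wide cell at row VJ3, column DEBUG holds 177, so the long row (VJ3, DEBUG) has count=177.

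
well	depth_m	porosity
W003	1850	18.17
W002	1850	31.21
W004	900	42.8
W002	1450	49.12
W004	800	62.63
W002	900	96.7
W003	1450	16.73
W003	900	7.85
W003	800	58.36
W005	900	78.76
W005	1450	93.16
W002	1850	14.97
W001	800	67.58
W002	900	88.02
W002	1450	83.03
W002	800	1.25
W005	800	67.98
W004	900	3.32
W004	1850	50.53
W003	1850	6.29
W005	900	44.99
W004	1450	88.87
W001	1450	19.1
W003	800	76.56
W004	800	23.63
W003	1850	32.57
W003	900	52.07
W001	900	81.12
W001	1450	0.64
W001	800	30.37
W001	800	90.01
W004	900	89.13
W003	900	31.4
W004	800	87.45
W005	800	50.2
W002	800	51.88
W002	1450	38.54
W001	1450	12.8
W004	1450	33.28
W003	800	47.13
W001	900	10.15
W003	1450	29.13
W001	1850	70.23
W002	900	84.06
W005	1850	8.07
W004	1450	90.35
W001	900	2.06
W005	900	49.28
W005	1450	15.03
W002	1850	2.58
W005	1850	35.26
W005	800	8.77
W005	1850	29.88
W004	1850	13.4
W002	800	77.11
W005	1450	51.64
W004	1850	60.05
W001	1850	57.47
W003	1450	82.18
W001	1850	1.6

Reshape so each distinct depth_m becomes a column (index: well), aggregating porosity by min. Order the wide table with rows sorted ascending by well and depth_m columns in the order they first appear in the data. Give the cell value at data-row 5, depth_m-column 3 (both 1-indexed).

With rows sorted ascending by well, row 5 is well=W005. depth_m columns in first-appearance order: 1850, 900, 1450, 800; column 3 is 1450.
Long rows with well=W005, depth_m=1450: min(93.16, 15.03, 51.64) = 15.03.

15.03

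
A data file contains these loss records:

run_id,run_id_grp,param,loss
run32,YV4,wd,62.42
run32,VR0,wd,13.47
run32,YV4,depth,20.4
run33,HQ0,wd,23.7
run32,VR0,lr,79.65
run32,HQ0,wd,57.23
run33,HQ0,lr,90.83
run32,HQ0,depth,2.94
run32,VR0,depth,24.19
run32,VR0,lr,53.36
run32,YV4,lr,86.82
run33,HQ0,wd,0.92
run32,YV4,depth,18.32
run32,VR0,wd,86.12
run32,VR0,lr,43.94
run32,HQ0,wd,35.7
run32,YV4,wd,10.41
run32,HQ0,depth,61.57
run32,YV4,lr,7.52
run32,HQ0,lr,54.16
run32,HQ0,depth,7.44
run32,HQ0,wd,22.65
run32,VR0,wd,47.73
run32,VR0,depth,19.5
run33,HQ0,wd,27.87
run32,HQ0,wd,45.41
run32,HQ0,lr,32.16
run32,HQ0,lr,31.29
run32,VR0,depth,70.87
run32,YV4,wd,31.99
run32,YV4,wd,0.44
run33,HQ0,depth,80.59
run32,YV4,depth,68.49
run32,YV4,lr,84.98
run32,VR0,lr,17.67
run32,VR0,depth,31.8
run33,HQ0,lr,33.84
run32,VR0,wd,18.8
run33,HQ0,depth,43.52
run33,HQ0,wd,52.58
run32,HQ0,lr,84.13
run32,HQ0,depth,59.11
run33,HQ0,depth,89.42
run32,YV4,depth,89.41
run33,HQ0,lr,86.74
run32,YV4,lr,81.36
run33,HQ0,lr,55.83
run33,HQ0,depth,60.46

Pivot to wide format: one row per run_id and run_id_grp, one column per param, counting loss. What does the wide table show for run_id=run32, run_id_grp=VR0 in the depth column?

Rows with run_id=run32, run_id_grp=VR0 and param=depth: loss values are 24.19, 19.5, 70.87, 31.8.
4 rows match — count = 4.

4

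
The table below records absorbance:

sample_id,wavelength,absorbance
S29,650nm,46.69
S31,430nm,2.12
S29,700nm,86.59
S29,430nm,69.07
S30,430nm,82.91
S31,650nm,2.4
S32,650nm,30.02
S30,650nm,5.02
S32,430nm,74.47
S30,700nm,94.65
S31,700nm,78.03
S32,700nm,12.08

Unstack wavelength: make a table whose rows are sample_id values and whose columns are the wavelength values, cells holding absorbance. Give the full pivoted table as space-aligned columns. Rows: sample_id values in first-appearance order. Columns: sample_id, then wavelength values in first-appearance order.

sample_id  650nm  430nm  700nm
S29        46.69  69.07  86.59
S31        2.4    2.12   78.03
S30        5.02   82.91  94.65
S32        30.02  74.47  12.08

Columns: sample_id plus the 3 distinct wavelength values (650nm, 430nm, 700nm).
For example, row S29 column 650nm takes absorbance=46.69 from the long row (S29, 650nm).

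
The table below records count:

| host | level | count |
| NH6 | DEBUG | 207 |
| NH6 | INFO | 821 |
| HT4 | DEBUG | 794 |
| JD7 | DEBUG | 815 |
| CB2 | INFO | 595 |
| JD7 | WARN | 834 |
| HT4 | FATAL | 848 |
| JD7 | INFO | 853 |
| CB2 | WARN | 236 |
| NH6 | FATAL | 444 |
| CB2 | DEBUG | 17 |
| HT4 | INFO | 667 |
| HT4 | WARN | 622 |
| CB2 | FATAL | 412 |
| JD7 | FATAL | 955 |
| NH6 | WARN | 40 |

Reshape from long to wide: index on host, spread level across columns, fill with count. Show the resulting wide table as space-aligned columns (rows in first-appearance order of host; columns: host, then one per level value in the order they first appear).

Columns: host plus the 4 distinct level values (DEBUG, INFO, WARN, FATAL).
For example, row NH6 column DEBUG takes count=207 from the long row (NH6, DEBUG).

host  DEBUG  INFO  WARN  FATAL
NH6   207    821   40    444  
HT4   794    667   622   848  
JD7   815    853   834   955  
CB2   17     595   236   412  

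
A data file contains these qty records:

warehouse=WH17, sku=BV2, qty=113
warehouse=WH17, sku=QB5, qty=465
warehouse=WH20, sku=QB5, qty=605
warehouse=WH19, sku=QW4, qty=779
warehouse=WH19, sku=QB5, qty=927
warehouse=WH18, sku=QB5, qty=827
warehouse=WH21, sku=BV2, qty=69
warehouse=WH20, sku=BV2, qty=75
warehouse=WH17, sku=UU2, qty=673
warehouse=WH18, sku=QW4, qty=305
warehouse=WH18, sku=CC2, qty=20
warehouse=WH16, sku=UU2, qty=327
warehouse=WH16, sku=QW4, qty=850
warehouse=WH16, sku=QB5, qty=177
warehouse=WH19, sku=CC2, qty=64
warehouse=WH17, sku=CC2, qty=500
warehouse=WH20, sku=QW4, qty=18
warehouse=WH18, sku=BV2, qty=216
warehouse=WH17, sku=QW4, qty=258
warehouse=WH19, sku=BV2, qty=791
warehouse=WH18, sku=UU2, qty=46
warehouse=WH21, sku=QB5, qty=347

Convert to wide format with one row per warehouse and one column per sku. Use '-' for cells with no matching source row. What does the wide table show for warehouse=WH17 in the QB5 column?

465

The long row with warehouse=WH17, sku=QB5 has qty=465.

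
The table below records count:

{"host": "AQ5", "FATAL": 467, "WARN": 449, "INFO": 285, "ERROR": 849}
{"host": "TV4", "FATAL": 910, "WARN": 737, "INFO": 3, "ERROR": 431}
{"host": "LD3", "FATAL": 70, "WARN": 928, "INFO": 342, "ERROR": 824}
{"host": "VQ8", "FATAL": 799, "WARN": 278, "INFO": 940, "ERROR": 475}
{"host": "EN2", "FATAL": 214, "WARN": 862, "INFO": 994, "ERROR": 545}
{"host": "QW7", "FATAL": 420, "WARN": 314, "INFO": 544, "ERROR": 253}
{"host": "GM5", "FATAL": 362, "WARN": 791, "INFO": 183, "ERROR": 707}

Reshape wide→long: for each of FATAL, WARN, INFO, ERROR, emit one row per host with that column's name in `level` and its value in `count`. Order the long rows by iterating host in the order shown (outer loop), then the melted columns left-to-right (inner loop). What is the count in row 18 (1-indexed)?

28 rows total (7 × 4). Row 18: index ⌊(18-1)/4⌋ = 4 into host → EN2; (18-1) mod 4 = 1 into the melted columns → WARN.
So row 18 is (EN2, WARN, 862); count = 862.

862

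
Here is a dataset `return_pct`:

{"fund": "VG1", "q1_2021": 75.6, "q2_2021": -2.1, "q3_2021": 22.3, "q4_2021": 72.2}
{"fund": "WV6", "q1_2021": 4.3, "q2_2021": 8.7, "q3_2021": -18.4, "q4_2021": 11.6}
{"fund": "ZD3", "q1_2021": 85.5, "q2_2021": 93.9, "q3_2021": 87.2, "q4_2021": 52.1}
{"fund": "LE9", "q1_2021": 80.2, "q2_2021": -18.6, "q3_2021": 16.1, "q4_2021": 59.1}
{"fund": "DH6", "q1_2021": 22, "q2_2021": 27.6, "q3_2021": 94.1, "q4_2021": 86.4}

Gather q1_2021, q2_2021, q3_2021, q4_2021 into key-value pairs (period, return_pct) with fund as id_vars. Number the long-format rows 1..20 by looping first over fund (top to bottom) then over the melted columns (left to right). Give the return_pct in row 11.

20 rows total (5 × 4). Row 11: index ⌊(11-1)/4⌋ = 2 into fund → ZD3; (11-1) mod 4 = 2 into the melted columns → q3_2021.
So row 11 is (ZD3, q3_2021, 87.2); return_pct = 87.2.

87.2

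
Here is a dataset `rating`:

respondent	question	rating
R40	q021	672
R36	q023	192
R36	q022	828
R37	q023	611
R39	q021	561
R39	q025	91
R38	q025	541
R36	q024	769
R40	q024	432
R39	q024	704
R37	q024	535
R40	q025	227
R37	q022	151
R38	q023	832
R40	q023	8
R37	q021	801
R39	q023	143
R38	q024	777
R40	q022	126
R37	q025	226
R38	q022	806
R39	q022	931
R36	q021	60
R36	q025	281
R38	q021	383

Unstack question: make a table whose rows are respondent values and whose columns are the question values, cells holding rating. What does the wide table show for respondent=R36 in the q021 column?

Wide layout: rows indexed by respondent, columns are the 5 distinct question values (q021, q023, q022, q025, q024).
Cell (respondent=R36, question=q021) draws from the long row where respondent=R36 and question=q021, which has rating=60.

60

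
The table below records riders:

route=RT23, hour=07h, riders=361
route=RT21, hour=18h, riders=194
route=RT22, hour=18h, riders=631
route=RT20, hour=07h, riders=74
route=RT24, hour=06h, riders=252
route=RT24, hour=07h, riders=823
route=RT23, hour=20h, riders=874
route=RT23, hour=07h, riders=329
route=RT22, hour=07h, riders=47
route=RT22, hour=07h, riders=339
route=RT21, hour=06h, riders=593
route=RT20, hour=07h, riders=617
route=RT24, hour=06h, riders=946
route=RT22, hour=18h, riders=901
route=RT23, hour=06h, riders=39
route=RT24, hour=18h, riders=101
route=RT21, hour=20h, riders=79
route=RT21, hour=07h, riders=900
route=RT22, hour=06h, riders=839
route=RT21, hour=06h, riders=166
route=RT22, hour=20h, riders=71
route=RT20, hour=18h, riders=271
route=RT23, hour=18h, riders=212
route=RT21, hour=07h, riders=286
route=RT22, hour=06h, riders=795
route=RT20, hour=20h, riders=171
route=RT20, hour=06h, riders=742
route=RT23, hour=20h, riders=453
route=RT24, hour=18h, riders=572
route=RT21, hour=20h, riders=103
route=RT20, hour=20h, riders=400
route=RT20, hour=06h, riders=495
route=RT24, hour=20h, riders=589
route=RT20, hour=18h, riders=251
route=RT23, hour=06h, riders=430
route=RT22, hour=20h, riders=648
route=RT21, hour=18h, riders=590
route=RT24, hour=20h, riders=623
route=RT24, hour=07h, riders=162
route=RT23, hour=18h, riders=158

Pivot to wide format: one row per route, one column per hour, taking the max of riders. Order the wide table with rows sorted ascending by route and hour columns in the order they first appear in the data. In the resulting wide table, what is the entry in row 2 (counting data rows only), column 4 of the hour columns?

103

With rows sorted ascending by route, row 2 is route=RT21. hour columns in first-appearance order: 07h, 18h, 06h, 20h; column 4 is 20h.
Long rows with route=RT21, hour=20h: max(79, 103) = 103.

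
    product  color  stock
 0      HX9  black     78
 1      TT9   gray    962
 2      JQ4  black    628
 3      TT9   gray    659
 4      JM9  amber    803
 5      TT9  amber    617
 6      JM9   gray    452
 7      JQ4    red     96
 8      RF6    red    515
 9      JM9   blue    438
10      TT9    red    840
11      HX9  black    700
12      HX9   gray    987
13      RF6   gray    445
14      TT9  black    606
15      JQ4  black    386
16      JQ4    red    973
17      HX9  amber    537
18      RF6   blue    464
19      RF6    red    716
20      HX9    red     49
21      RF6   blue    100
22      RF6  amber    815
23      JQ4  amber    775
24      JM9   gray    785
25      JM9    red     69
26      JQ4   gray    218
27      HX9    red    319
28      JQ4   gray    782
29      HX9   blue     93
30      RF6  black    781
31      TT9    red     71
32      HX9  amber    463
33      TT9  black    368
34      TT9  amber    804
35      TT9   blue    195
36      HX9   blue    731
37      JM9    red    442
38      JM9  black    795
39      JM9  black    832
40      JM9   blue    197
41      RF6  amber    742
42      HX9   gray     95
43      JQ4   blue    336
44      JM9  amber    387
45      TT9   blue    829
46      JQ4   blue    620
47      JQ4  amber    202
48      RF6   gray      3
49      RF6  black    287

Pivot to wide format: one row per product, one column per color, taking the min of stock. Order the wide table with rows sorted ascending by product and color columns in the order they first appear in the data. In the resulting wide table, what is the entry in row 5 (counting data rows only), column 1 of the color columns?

368

With rows sorted ascending by product, row 5 is product=TT9. color columns in first-appearance order: black, gray, amber, red, blue; column 1 is black.
Long rows with product=TT9, color=black: min(606, 368) = 368.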